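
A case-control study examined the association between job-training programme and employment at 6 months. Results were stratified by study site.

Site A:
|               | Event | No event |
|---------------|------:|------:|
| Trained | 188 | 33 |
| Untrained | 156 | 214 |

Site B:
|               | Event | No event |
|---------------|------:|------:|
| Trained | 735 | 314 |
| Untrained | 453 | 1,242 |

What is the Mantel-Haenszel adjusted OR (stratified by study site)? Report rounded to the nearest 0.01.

6.62

OR_MH = Σ(aᵢdᵢ/nᵢ) / Σ(bᵢcᵢ/nᵢ), where nᵢ is the stratum total.
Stratum 1 (Site A): n = 591; a·d/n = 188·214/591 = 68.0745; b·c/n = 33·156/591 = 8.7107
Stratum 2 (Site B): n = 2744; a·d/n = 735·1242/2744 = 332.6786; b·c/n = 314·453/2744 = 51.8375
OR_MH = (68.0745 + 332.6786) / (8.7107 + 51.8375) = 400.7530 / 60.5481 = 6.61875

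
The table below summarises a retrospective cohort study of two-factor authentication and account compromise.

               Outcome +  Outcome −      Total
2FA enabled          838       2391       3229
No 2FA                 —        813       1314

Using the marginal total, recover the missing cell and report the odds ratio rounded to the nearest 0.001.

0.569

The missing cell is in the unexposed row: 1314 − 813 = 501.
So a = 838, b = 2391, c = 501, d = 813.
OR = (a·d)/(b·c) = (838 × 813) / (2391 × 501) = 681294 / 1197891 = 0.56874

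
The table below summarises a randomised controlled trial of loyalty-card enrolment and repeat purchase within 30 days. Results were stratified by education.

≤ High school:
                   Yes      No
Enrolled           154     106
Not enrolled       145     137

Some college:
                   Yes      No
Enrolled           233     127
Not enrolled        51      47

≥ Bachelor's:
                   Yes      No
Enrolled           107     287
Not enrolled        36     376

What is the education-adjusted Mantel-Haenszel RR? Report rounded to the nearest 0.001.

RR_MH = Σ(aᵢ·n₀ᵢ/nᵢ) / Σ(cᵢ·n₁ᵢ/nᵢ), with n₁ᵢ = aᵢ+bᵢ (exposed), n₀ᵢ = cᵢ+dᵢ (unexposed), nᵢ = n₁ᵢ+n₀ᵢ.
Stratum 1 (≤ High school): n₁ = 260, n₀ = 282, n = 542; a·n₀/n = 154·282/542 = 80.1255; c·n₁/n = 145·260/542 = 69.5572
Stratum 2 (Some college): n₁ = 360, n₀ = 98, n = 458; a·n₀/n = 233·98/458 = 49.8559; c·n₁/n = 51·360/458 = 40.0873
Stratum 3 (≥ Bachelor's): n₁ = 394, n₀ = 412, n = 806; a·n₀/n = 107·412/806 = 54.6948; c·n₁/n = 36·394/806 = 17.5980
RR_MH = (80.1255 + 49.8559 + 54.6948) / (69.5572 + 40.0873 + 17.5980) = 184.6761 / 127.2425 = 1.45137

1.451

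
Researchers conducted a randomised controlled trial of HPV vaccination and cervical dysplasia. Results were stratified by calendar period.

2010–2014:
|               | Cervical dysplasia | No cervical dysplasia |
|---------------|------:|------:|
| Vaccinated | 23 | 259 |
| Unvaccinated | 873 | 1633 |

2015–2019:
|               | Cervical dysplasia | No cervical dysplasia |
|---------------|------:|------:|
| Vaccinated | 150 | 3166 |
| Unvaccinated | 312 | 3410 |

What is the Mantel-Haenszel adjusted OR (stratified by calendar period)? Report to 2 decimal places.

0.39

OR_MH = Σ(aᵢdᵢ/nᵢ) / Σ(bᵢcᵢ/nᵢ), where nᵢ is the stratum total.
Stratum 1 (2010–2014): n = 2788; a·d/n = 23·1633/2788 = 13.4717; b·c/n = 259·873/2788 = 81.1001
Stratum 2 (2015–2019): n = 7038; a·d/n = 150·3410/7038 = 72.6769; b·c/n = 3166·312/7038 = 140.3512
OR_MH = (13.4717 + 72.6769) / (81.1001 + 140.3512) = 86.1486 / 221.4513 = 0.38902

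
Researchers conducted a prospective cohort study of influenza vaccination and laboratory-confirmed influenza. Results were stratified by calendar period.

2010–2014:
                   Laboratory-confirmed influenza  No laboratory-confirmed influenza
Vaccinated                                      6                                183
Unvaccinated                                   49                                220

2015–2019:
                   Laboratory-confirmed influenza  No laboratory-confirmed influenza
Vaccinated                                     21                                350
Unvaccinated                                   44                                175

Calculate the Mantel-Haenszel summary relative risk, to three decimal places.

RR_MH = Σ(aᵢ·n₀ᵢ/nᵢ) / Σ(cᵢ·n₁ᵢ/nᵢ), with n₁ᵢ = aᵢ+bᵢ (exposed), n₀ᵢ = cᵢ+dᵢ (unexposed), nᵢ = n₁ᵢ+n₀ᵢ.
Stratum 1 (2010–2014): n₁ = 189, n₀ = 269, n = 458; a·n₀/n = 6·269/458 = 3.5240; c·n₁/n = 49·189/458 = 20.2205
Stratum 2 (2015–2019): n₁ = 371, n₀ = 219, n = 590; a·n₀/n = 21·219/590 = 7.7949; c·n₁/n = 44·371/590 = 27.6678
RR_MH = (3.5240 + 7.7949) / (20.2205 + 27.6678) = 11.3189 / 47.8883 = 0.23636

0.236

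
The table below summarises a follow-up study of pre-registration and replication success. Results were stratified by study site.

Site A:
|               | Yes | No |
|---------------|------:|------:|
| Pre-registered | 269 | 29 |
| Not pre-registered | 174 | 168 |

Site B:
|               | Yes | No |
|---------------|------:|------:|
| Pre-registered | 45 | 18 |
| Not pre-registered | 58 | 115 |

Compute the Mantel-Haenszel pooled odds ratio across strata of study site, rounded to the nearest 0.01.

7.52

OR_MH = Σ(aᵢdᵢ/nᵢ) / Σ(bᵢcᵢ/nᵢ), where nᵢ is the stratum total.
Stratum 1 (Site A): n = 640; a·d/n = 269·168/640 = 70.6125; b·c/n = 29·174/640 = 7.8844
Stratum 2 (Site B): n = 236; a·d/n = 45·115/236 = 21.9280; b·c/n = 18·58/236 = 4.4237
OR_MH = (70.6125 + 21.9280) / (7.8844 + 4.4237) = 92.5405 / 12.3081 = 7.51866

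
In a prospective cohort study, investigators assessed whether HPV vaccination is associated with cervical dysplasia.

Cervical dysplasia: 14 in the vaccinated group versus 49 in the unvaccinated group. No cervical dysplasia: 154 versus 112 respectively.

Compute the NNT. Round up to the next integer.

5

Risk in treated group = 14/168 = 0.08333; risk in control = 49/161 = 0.30435.
Absolute risk reduction = 0.30435 − 0.08333 = 0.22101
NNT = 1 / ARR = 1 / 0.22101 = 4.525 → round up → 5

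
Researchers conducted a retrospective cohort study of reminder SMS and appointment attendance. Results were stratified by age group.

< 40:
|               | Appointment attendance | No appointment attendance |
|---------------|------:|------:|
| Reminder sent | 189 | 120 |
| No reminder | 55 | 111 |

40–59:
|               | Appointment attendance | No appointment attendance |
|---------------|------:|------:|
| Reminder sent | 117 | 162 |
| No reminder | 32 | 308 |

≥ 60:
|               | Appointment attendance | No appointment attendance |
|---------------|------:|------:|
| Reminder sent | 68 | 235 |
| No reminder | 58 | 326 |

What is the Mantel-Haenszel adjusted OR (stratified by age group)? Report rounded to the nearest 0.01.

OR_MH = Σ(aᵢdᵢ/nᵢ) / Σ(bᵢcᵢ/nᵢ), where nᵢ is the stratum total.
Stratum 1 (< 40): n = 475; a·d/n = 189·111/475 = 44.1663; b·c/n = 120·55/475 = 13.8947
Stratum 2 (40–59): n = 619; a·d/n = 117·308/619 = 58.2165; b·c/n = 162·32/619 = 8.3748
Stratum 3 (≥ 60): n = 687; a·d/n = 68·326/687 = 32.2678; b·c/n = 235·58/687 = 19.8399
OR_MH = (44.1663 + 58.2165 + 32.2678) / (13.8947 + 8.3748 + 19.8399) = 134.6506 / 42.1094 = 3.19764

3.20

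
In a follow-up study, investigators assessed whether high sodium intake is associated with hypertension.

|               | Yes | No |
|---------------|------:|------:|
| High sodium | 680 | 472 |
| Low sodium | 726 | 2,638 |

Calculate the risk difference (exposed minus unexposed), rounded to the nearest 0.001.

0.374

Cells: a = 680, b = 472, c = 726, d = 2638.
Risk in exposed = 680/1152 = 0.590278; risk in unexposed = 726/3364 = 0.215815.
Risk difference = 0.590278 − 0.215815 = 0.374463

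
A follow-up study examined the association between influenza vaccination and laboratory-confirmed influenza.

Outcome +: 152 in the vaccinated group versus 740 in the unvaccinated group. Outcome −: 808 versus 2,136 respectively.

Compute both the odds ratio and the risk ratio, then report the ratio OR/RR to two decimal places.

0.88

From the description: a = 152, b = 808, c = 740, d = 2136.
OR = (152·2136)/(808·740) = 324672/597920 = 0.54300
Risk in exposed = 152/960 = 0.15833; risk in unexposed = 740/2876 = 0.25730; RR = 0.61536
OR/RR = 0.54300 / 0.61536 = 0.88241
The outcome is not rare, so the OR lies further from 1 than the RR.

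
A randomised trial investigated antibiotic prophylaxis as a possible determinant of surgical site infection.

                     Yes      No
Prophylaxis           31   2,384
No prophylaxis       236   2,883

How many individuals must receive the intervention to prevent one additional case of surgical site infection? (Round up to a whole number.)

16

Risk in treated group = 31/2415 = 0.01284; risk in control = 236/3119 = 0.07567.
Absolute risk reduction = 0.07567 − 0.01284 = 0.06283
NNT = 1 / ARR = 1 / 0.06283 = 15.916 → round up → 16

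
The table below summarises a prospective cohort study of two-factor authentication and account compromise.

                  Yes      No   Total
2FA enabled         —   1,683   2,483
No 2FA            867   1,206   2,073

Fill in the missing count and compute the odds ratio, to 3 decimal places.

0.661

The missing cell is in the exposed row: 2483 − 1683 = 800.
So a = 800, b = 1683, c = 867, d = 1206.
OR = (a·d)/(b·c) = (800 × 1206) / (1683 × 867) = 964800 / 1459161 = 0.66120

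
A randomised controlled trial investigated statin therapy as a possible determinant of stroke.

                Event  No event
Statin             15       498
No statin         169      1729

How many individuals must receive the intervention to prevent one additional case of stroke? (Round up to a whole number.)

Risk in treated group = 15/513 = 0.02924; risk in control = 169/1898 = 0.08904.
Absolute risk reduction = 0.08904 − 0.02924 = 0.05980
NNT = 1 / ARR = 1 / 0.05980 = 16.722 → round up → 17

17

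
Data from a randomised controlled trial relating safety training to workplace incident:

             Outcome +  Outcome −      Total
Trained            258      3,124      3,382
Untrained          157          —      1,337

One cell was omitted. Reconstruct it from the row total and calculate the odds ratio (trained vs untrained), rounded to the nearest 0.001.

The missing cell is in the unexposed row: 1337 − 157 = 1180.
So a = 258, b = 3124, c = 157, d = 1180.
OR = (a·d)/(b·c) = (258 × 1180) / (3124 × 157) = 304440 / 490468 = 0.62071

0.621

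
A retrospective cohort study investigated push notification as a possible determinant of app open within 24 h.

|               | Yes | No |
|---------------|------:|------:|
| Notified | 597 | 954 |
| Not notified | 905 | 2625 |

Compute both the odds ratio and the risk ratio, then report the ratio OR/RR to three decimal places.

1.209

Cells: a = 597, b = 954, c = 905, d = 2625.
OR = (597·2625)/(954·905) = 1567125/863370 = 1.81513
Risk in exposed = 597/1551 = 0.38491; risk in unexposed = 905/3530 = 0.25637; RR = 1.50137
OR/RR = 1.81513 / 1.50137 = 1.20898
The outcome is not rare, so the OR lies further from 1 than the RR.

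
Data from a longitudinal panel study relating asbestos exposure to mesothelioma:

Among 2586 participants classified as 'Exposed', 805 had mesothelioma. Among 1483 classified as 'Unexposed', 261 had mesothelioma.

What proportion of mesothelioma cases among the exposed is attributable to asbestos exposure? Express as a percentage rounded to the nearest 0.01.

43.46

From the description: a = 805, b = 1781, c = 261, d = 1222.
Risk in exposed = 805/2586 = 0.31129; risk in unexposed = 261/1483 = 0.17599.
RR = 0.31129/0.17599 = 1.76876
AR% = (RR − 1)/RR × 100 = (1.76876 − 1)/1.76876 × 100 = 43.4631%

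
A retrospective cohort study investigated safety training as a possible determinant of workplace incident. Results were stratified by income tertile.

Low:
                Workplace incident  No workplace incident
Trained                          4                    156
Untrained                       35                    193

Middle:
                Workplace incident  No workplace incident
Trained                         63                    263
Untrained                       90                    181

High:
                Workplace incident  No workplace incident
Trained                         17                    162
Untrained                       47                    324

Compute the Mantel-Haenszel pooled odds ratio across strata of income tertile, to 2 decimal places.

0.46

OR_MH = Σ(aᵢdᵢ/nᵢ) / Σ(bᵢcᵢ/nᵢ), where nᵢ is the stratum total.
Stratum 1 (Low): n = 388; a·d/n = 4·193/388 = 1.9897; b·c/n = 156·35/388 = 14.0722
Stratum 2 (Middle): n = 597; a·d/n = 63·181/597 = 19.1005; b·c/n = 263·90/597 = 39.6482
Stratum 3 (High): n = 550; a·d/n = 17·324/550 = 10.0145; b·c/n = 162·47/550 = 13.8436
OR_MH = (1.9897 + 19.1005 + 10.0145) / (14.0722 + 39.6482 + 13.8436) = 31.1047 / 67.5640 = 0.46037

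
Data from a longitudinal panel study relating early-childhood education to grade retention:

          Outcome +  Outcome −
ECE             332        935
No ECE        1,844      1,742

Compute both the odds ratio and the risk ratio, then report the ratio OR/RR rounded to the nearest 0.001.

Cells: a = 332, b = 935, c = 1844, d = 1742.
OR = (332·1742)/(935·1844) = 578344/1724140 = 0.33544
Risk in exposed = 332/1267 = 0.26204; risk in unexposed = 1844/3586 = 0.51422; RR = 0.50958
OR/RR = 0.33544 / 0.50958 = 0.65827
The outcome is not rare, so the OR lies further from 1 than the RR.

0.658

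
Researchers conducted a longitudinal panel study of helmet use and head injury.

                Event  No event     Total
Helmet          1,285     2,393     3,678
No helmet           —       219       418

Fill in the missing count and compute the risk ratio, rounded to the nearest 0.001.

The missing cell is in the unexposed row: 418 − 219 = 199.
So a = 1285, b = 2393, c = 199, d = 219.
RR = [a/(a+b)] / [c/(c+d)] = (1285/3678) / (199/418) = 0.34937/0.47608 = 0.73386

0.734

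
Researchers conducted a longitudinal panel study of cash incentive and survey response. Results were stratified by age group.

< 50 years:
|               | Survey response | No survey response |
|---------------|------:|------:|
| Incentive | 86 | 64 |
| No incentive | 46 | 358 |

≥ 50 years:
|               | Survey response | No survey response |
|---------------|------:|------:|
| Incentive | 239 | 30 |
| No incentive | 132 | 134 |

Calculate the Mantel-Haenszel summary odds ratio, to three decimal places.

9.078

OR_MH = Σ(aᵢdᵢ/nᵢ) / Σ(bᵢcᵢ/nᵢ), where nᵢ is the stratum total.
Stratum 1 (< 50 years): n = 554; a·d/n = 86·358/554 = 55.5740; b·c/n = 64·46/554 = 5.3141
Stratum 2 (≥ 50 years): n = 535; a·d/n = 239·134/535 = 59.8617; b·c/n = 30·132/535 = 7.4019
OR_MH = (55.5740 + 59.8617) / (5.3141 + 7.4019) = 115.4357 / 12.7159 = 9.07802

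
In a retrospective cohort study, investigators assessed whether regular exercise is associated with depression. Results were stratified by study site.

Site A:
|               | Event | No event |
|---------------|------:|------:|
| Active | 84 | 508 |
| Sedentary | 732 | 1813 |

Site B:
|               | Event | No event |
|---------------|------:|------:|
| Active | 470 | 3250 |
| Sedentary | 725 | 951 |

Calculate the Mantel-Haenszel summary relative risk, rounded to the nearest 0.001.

RR_MH = Σ(aᵢ·n₀ᵢ/nᵢ) / Σ(cᵢ·n₁ᵢ/nᵢ), with n₁ᵢ = aᵢ+bᵢ (exposed), n₀ᵢ = cᵢ+dᵢ (unexposed), nᵢ = n₁ᵢ+n₀ᵢ.
Stratum 1 (Site A): n₁ = 592, n₀ = 2545, n = 3137; a·n₀/n = 84·2545/3137 = 68.1479; c·n₁/n = 732·592/3137 = 138.1396
Stratum 2 (Site B): n₁ = 3720, n₀ = 1676, n = 5396; a·n₀/n = 470·1676/5396 = 145.9822; c·n₁/n = 725·3720/5396 = 499.8147
RR_MH = (68.1479 + 145.9822) / (138.1396 + 499.8147) = 214.1301 / 637.9543 = 0.33565

0.336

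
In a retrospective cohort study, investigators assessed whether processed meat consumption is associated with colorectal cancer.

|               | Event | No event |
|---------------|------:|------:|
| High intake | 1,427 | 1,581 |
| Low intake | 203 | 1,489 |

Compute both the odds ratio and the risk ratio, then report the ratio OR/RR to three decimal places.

1.674

Cells: a = 1427, b = 1581, c = 203, d = 1489.
OR = (1427·1489)/(1581·203) = 2124803/320943 = 6.62050
Risk in exposed = 1427/3008 = 0.47440; risk in unexposed = 203/1692 = 0.11998; RR = 3.95413
OR/RR = 6.62050 / 3.95413 = 1.67433
The outcome is not rare, so the OR lies further from 1 than the RR.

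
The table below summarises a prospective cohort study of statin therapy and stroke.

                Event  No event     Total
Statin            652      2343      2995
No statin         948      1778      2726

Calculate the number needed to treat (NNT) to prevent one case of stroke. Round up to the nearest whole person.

8

Risk in treated group = 652/2995 = 0.21770; risk in control = 948/2726 = 0.34776.
Absolute risk reduction = 0.34776 − 0.21770 = 0.13007
NNT = 1 / ARR = 1 / 0.13007 = 7.688 → round up → 8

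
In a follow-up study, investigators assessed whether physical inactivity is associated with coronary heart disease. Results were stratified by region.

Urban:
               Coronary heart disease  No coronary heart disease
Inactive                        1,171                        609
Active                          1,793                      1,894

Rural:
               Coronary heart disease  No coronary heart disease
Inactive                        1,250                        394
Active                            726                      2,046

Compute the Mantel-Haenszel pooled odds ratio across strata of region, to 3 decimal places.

3.723

OR_MH = Σ(aᵢdᵢ/nᵢ) / Σ(bᵢcᵢ/nᵢ), where nᵢ is the stratum total.
Stratum 1 (Urban): n = 5467; a·d/n = 1171·1894/5467 = 405.6839; b·c/n = 609·1793/5467 = 199.7324
Stratum 2 (Rural): n = 4416; a·d/n = 1250·2046/4416 = 579.1440; b·c/n = 394·726/4416 = 64.7745
OR_MH = (405.6839 + 579.1440) / (199.7324 + 64.7745) = 984.8279 / 264.5069 = 3.72326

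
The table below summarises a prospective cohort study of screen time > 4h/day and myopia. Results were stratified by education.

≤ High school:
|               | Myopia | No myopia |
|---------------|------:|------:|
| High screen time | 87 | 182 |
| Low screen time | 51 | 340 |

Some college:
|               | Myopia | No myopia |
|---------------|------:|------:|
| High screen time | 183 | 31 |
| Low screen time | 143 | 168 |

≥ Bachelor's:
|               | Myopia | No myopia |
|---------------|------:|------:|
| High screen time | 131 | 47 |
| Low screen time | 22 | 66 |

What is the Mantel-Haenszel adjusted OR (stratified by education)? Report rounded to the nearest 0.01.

OR_MH = Σ(aᵢdᵢ/nᵢ) / Σ(bᵢcᵢ/nᵢ), where nᵢ is the stratum total.
Stratum 1 (≤ High school): n = 660; a·d/n = 87·340/660 = 44.8182; b·c/n = 182·51/660 = 14.0636
Stratum 2 (Some college): n = 525; a·d/n = 183·168/525 = 58.5600; b·c/n = 31·143/525 = 8.4438
Stratum 3 (≥ Bachelor's): n = 266; a·d/n = 131·66/266 = 32.5038; b·c/n = 47·22/266 = 3.8872
OR_MH = (44.8182 + 58.5600 + 32.5038) / (14.0636 + 8.4438 + 3.8872) = 135.8819 / 26.3947 = 5.14808

5.15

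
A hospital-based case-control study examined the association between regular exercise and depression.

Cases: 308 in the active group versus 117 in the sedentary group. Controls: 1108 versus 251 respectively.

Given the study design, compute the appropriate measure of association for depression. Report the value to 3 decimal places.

From the description: a = 308, b = 1108, c = 117, d = 251.
This is a hospital-based case-control study: participants were sampled on outcome status, so risks in the source population cannot be estimated directly — relative risk is not valid here. The odds ratio is the appropriate measure.
OR = (a·d)/(b·c) = (308 × 251) / (1108 × 117) = 77308 / 129636 = 0.59635

0.596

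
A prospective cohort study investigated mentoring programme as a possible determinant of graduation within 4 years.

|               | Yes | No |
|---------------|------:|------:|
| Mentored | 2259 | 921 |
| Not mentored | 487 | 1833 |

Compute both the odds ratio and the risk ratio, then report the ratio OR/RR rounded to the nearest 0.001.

2.728

Cells: a = 2259, b = 921, c = 487, d = 1833.
OR = (2259·1833)/(921·487) = 4140747/448527 = 9.23188
Risk in exposed = 2259/3180 = 0.71038; risk in unexposed = 487/2320 = 0.20991; RR = 3.38414
OR/RR = 9.23188 / 3.38414 = 2.72798
The outcome is not rare, so the OR lies further from 1 than the RR.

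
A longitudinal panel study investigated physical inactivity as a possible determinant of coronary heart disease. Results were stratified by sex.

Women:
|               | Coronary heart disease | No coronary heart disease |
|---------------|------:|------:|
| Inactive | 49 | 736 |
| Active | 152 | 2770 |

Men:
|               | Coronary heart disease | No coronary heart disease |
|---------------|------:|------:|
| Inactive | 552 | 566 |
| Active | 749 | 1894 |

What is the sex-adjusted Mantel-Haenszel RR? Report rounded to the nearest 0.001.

RR_MH = Σ(aᵢ·n₀ᵢ/nᵢ) / Σ(cᵢ·n₁ᵢ/nᵢ), with n₁ᵢ = aᵢ+bᵢ (exposed), n₀ᵢ = cᵢ+dᵢ (unexposed), nᵢ = n₁ᵢ+n₀ᵢ.
Stratum 1 (Women): n₁ = 785, n₀ = 2922, n = 3707; a·n₀/n = 49·2922/3707 = 38.6237; c·n₁/n = 152·785/3707 = 32.1878
Stratum 2 (Men): n₁ = 1118, n₀ = 2643, n = 3761; a·n₀/n = 552·2643/3761 = 387.9117; c·n₁/n = 749·1118/3761 = 222.6488
RR_MH = (38.6237 + 387.9117) / (32.1878 + 222.6488) = 426.5354 / 254.8365 = 1.67376

1.674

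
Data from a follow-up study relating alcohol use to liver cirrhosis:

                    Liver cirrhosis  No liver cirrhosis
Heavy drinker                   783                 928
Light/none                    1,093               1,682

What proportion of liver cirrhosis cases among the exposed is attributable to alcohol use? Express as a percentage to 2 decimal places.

Cells: a = 783, b = 928, c = 1093, d = 1682.
Risk in exposed = 783/1711 = 0.45763; risk in unexposed = 1093/2775 = 0.39387.
RR = 0.45763/0.39387 = 1.16186
AR% = (RR − 1)/RR × 100 = (1.16186 − 1)/1.16186 × 100 = 13.9313%

13.93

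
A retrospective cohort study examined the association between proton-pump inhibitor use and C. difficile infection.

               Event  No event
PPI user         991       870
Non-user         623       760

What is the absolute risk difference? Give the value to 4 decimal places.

Cells: a = 991, b = 870, c = 623, d = 760.
Risk in exposed = 991/1861 = 0.532509; risk in unexposed = 623/1383 = 0.450470.
Risk difference = 0.532509 − 0.450470 = 0.082039

0.0820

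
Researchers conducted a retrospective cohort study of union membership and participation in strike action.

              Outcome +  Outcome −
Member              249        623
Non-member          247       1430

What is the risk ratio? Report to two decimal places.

1.94

Cells: a = 249, b = 623, c = 247, d = 1430.
Risk in exposed = 249/872 = 0.28555; risk in unexposed = 247/1677 = 0.14729.
RR = 0.28555 / 0.14729 = 1.93874
The risk among the exposed is 1.94 times that among the unexposed.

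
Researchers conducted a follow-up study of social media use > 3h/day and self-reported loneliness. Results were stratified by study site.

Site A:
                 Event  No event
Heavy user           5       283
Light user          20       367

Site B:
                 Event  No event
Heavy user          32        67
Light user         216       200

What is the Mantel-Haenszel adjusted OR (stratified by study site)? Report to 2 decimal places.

0.42

OR_MH = Σ(aᵢdᵢ/nᵢ) / Σ(bᵢcᵢ/nᵢ), where nᵢ is the stratum total.
Stratum 1 (Site A): n = 675; a·d/n = 5·367/675 = 2.7185; b·c/n = 283·20/675 = 8.3852
Stratum 2 (Site B): n = 515; a·d/n = 32·200/515 = 12.4272; b·c/n = 67·216/515 = 28.1010
OR_MH = (2.7185 + 12.4272) / (8.3852 + 28.1010) = 15.1457 / 36.4862 = 0.41511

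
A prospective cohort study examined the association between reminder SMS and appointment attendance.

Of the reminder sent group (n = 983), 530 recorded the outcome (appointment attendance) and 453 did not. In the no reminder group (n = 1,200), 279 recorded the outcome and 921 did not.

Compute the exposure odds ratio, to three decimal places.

3.862

From the description: a = 530, b = 453, c = 279, d = 921.
OR = (a·d)/(b·c) = (530 × 921) / (453 × 279) = 488130 / 126387 = 3.86219
The odds of appointment attendance are about 3.86 times as high in the reminder sent group.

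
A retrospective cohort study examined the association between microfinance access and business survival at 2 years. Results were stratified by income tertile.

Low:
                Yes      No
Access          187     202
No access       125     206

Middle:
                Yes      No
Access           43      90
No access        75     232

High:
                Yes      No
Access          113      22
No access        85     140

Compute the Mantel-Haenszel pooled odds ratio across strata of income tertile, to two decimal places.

OR_MH = Σ(aᵢdᵢ/nᵢ) / Σ(bᵢcᵢ/nᵢ), where nᵢ is the stratum total.
Stratum 1 (Low): n = 720; a·d/n = 187·206/720 = 53.5028; b·c/n = 202·125/720 = 35.0694
Stratum 2 (Middle): n = 440; a·d/n = 43·232/440 = 22.6727; b·c/n = 90·75/440 = 15.3409
Stratum 3 (High): n = 360; a·d/n = 113·140/360 = 43.9444; b·c/n = 22·85/360 = 5.1944
OR_MH = (53.5028 + 22.6727 + 43.9444) / (35.0694 + 15.3409 + 5.1944) = 120.1199 / 55.6048 = 2.16024

2.16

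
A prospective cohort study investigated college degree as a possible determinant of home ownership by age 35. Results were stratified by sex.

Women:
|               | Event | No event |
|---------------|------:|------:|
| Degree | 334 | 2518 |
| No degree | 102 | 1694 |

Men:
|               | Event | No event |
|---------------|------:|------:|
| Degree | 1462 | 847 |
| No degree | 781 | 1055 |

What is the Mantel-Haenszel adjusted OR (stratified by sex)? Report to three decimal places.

OR_MH = Σ(aᵢdᵢ/nᵢ) / Σ(bᵢcᵢ/nᵢ), where nᵢ is the stratum total.
Stratum 1 (Women): n = 4648; a·d/n = 334·1694/4648 = 121.7289; b·c/n = 2518·102/4648 = 55.2573
Stratum 2 (Men): n = 4145; a·d/n = 1462·1055/4145 = 372.1134; b·c/n = 847·781/4145 = 159.5916
OR_MH = (121.7289 + 372.1134) / (55.2573 + 159.5916) = 493.8423 / 214.8489 = 2.29856

2.299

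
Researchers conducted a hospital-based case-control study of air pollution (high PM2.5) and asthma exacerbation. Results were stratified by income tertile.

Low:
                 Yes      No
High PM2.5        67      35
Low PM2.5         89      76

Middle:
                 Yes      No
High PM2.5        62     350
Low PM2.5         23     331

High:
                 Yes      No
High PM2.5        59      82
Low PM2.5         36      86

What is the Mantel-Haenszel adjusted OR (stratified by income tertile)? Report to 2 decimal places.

OR_MH = Σ(aᵢdᵢ/nᵢ) / Σ(bᵢcᵢ/nᵢ), where nᵢ is the stratum total.
Stratum 1 (Low): n = 267; a·d/n = 67·76/267 = 19.0712; b·c/n = 35·89/267 = 11.6667
Stratum 2 (Middle): n = 766; a·d/n = 62·331/766 = 26.7911; b·c/n = 350·23/766 = 10.5091
Stratum 3 (High): n = 263; a·d/n = 59·86/263 = 19.2928; b·c/n = 82·36/263 = 11.2243
OR_MH = (19.0712 + 26.7911 + 19.2928) / (11.6667 + 10.5091 + 11.2243) = 65.1551 / 33.4001 = 1.95074

1.95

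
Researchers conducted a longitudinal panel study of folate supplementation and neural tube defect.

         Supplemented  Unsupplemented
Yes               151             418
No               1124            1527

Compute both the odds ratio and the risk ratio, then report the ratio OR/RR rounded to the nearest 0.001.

Reading the table with exposure as columns: a = 151 (Supplemented, case), b = 1124 (Supplemented, non-case), c = 418 (Unsupplemented, case), d = 1527.
OR = (151·1527)/(1124·418) = 230577/469832 = 0.49076
Risk in exposed = 151/1275 = 0.11843; risk in unexposed = 418/1945 = 0.21491; RR = 0.55107
OR/RR = 0.49076 / 0.55107 = 0.89056
The outcome is not rare, so the OR lies further from 1 than the RR.

0.891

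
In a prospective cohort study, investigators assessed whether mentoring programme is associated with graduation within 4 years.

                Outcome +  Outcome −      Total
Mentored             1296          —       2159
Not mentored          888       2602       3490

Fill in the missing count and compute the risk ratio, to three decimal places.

The missing cell is in the exposed row: 2159 − 1296 = 863.
So a = 1296, b = 863, c = 888, d = 2602.
RR = [a/(a+b)] / [c/(c+d)] = (1296/2159) / (888/3490) = 0.60028/0.25444 = 2.35920

2.359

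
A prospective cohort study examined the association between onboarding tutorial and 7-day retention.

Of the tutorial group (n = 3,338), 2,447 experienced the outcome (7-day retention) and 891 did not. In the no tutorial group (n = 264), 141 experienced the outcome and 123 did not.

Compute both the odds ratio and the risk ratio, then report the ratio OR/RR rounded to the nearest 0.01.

1.75

From the description: a = 2447, b = 891, c = 141, d = 123.
OR = (2447·123)/(891·141) = 300981/125631 = 2.39575
Risk in exposed = 2447/3338 = 0.73307; risk in unexposed = 141/264 = 0.53409; RR = 1.37256
OR/RR = 2.39575 / 1.37256 = 1.74546
The outcome is not rare, so the OR lies further from 1 than the RR.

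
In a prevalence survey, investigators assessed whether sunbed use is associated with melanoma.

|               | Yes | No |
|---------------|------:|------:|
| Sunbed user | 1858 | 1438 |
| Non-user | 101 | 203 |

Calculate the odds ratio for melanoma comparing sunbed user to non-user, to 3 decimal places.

2.597

Cells: a = 1858, b = 1438, c = 101, d = 203.
OR = (a·d)/(b·c) = (1858 × 203) / (1438 × 101) = 377174 / 145238 = 2.59694
The odds of melanoma are about 2.60 times as high in the sunbed user group.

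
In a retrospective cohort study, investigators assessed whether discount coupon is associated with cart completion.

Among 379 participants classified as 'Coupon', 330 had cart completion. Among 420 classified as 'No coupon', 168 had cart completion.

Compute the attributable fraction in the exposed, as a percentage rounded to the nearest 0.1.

From the description: a = 330, b = 49, c = 168, d = 252.
Risk in exposed = 330/379 = 0.87071; risk in unexposed = 168/420 = 0.40000.
RR = 0.87071/0.40000 = 2.17678
AR% = (RR − 1)/RR × 100 = (2.17678 − 1)/2.17678 × 100 = 54.0606%

54.1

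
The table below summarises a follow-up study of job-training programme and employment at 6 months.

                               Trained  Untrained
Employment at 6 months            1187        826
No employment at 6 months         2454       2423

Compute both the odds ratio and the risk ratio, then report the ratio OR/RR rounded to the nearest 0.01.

1.11

Reading the table with exposure as columns: a = 1187 (Trained, case), b = 2454 (Trained, non-case), c = 826 (Untrained, case), d = 2423.
OR = (1187·2423)/(2454·826) = 2876101/2027004 = 1.41889
Risk in exposed = 1187/3641 = 0.32601; risk in unexposed = 826/3249 = 0.25423; RR = 1.28233
OR/RR = 1.41889 / 1.28233 = 1.10650
The outcome is not rare, so the OR lies further from 1 than the RR.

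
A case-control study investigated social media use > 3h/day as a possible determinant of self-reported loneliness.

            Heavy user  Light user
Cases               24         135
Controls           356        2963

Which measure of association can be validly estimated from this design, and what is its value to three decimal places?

1.480

Reading the table with exposure as columns: a = 24 (Heavy user, case), b = 356 (Heavy user, non-case), c = 135 (Light user, case), d = 2963.
This is a case-control study: participants were sampled on outcome status, so risks in the source population cannot be estimated directly — relative risk is not valid here. The odds ratio is the appropriate measure.
OR = (a·d)/(b·c) = (24 × 2963) / (356 × 135) = 71112 / 48060 = 1.47965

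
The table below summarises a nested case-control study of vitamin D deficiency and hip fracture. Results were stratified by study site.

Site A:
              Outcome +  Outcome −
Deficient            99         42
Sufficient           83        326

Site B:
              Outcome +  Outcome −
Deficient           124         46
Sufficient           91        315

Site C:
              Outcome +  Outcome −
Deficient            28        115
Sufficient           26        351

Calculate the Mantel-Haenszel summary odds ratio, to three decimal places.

7.512

OR_MH = Σ(aᵢdᵢ/nᵢ) / Σ(bᵢcᵢ/nᵢ), where nᵢ is the stratum total.
Stratum 1 (Site A): n = 550; a·d/n = 99·326/550 = 58.6800; b·c/n = 42·83/550 = 6.3382
Stratum 2 (Site B): n = 576; a·d/n = 124·315/576 = 67.8125; b·c/n = 46·91/576 = 7.2674
Stratum 3 (Site C): n = 520; a·d/n = 28·351/520 = 18.9000; b·c/n = 115·26/520 = 5.7500
OR_MH = (58.6800 + 67.8125 + 18.9000) / (6.3382 + 7.2674 + 5.7500) = 145.3925 / 19.3555 = 7.51167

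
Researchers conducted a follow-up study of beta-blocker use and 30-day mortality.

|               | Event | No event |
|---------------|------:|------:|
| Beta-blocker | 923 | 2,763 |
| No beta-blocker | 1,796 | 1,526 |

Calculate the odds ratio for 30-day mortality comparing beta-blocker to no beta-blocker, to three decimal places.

Cells: a = 923, b = 2763, c = 1796, d = 1526.
OR = (a·d)/(b·c) = (923 × 1526) / (2763 × 1796) = 1408498 / 4962348 = 0.28384
Exposure is associated with lower odds of 30-day mortality (OR = 0.28 < 1).

0.284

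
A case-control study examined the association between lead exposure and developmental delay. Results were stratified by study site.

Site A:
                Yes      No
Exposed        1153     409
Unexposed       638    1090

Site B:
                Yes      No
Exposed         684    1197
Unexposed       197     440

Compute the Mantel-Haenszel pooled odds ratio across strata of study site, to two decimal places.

OR_MH = Σ(aᵢdᵢ/nᵢ) / Σ(bᵢcᵢ/nᵢ), where nᵢ is the stratum total.
Stratum 1 (Site A): n = 3290; a·d/n = 1153·1090/3290 = 381.9970; b·c/n = 409·638/3290 = 79.3137
Stratum 2 (Site B): n = 2518; a·d/n = 684·440/2518 = 119.5234; b·c/n = 1197·197/2518 = 93.6493
OR_MH = (381.9970 + 119.5234) / (79.3137 + 93.6493) = 501.5204 / 172.9630 = 2.89958

2.90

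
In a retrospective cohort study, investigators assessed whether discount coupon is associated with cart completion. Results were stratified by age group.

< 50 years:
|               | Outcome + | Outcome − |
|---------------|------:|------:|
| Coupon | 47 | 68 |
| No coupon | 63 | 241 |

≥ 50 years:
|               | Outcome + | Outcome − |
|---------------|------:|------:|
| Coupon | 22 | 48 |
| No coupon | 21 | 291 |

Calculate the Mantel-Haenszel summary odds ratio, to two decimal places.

3.40

OR_MH = Σ(aᵢdᵢ/nᵢ) / Σ(bᵢcᵢ/nᵢ), where nᵢ is the stratum total.
Stratum 1 (< 50 years): n = 419; a·d/n = 47·241/419 = 27.0334; b·c/n = 68·63/419 = 10.2243
Stratum 2 (≥ 50 years): n = 382; a·d/n = 22·291/382 = 16.7592; b·c/n = 48·21/382 = 2.6387
OR_MH = (27.0334 + 16.7592) / (10.2243 + 2.6387) = 43.7926 / 12.8631 = 3.40452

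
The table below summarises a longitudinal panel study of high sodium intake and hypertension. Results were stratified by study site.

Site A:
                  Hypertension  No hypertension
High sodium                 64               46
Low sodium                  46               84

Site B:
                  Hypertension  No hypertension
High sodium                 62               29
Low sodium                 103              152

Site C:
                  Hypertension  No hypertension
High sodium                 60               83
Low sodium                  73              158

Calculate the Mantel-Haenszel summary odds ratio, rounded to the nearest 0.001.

2.228

OR_MH = Σ(aᵢdᵢ/nᵢ) / Σ(bᵢcᵢ/nᵢ), where nᵢ is the stratum total.
Stratum 1 (Site A): n = 240; a·d/n = 64·84/240 = 22.4000; b·c/n = 46·46/240 = 8.8167
Stratum 2 (Site B): n = 346; a·d/n = 62·152/346 = 27.2370; b·c/n = 29·103/346 = 8.6329
Stratum 3 (Site C): n = 374; a·d/n = 60·158/374 = 25.3476; b·c/n = 83·73/374 = 16.2005
OR_MH = (22.4000 + 27.2370 + 25.3476) / (8.8167 + 8.6329 + 16.2005) = 74.9846 / 33.6501 = 2.22836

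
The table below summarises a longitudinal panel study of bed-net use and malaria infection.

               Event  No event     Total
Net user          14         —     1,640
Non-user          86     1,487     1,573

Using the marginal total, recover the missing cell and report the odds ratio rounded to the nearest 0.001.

The missing cell is in the exposed row: 1640 − 14 = 1626.
So a = 14, b = 1626, c = 86, d = 1487.
OR = (a·d)/(b·c) = (14 × 1487) / (1626 × 86) = 20818 / 139836 = 0.14887

0.149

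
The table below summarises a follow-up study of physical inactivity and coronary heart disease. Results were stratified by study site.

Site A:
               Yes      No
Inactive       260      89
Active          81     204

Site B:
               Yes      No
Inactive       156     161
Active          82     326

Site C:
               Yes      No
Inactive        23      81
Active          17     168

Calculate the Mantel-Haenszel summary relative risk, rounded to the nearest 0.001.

2.535

RR_MH = Σ(aᵢ·n₀ᵢ/nᵢ) / Σ(cᵢ·n₁ᵢ/nᵢ), with n₁ᵢ = aᵢ+bᵢ (exposed), n₀ᵢ = cᵢ+dᵢ (unexposed), nᵢ = n₁ᵢ+n₀ᵢ.
Stratum 1 (Site A): n₁ = 349, n₀ = 285, n = 634; a·n₀/n = 260·285/634 = 116.8770; c·n₁/n = 81·349/634 = 44.5883
Stratum 2 (Site B): n₁ = 317, n₀ = 408, n = 725; a·n₀/n = 156·408/725 = 87.7903; c·n₁/n = 82·317/725 = 35.8538
Stratum 3 (Site C): n₁ = 104, n₀ = 185, n = 289; a·n₀/n = 23·185/289 = 14.7232; c·n₁/n = 17·104/289 = 6.1176
RR_MH = (116.8770 + 87.7903 + 14.7232) / (44.5883 + 35.8538 + 6.1176) = 219.3905 / 86.5598 = 2.53456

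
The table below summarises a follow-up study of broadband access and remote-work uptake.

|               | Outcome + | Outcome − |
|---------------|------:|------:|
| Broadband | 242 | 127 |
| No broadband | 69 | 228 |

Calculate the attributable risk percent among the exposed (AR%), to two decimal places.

64.58

Cells: a = 242, b = 127, c = 69, d = 228.
Risk in exposed = 242/369 = 0.65583; risk in unexposed = 69/297 = 0.23232.
RR = 0.65583/0.23232 = 2.82291
AR% = (RR − 1)/RR × 100 = (2.82291 − 1)/2.82291 × 100 = 64.5755%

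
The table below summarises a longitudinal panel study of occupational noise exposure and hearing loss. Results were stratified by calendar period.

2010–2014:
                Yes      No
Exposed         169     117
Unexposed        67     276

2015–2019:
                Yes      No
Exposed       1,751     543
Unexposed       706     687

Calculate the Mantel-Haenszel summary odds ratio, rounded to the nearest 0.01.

3.44

OR_MH = Σ(aᵢdᵢ/nᵢ) / Σ(bᵢcᵢ/nᵢ), where nᵢ is the stratum total.
Stratum 1 (2010–2014): n = 629; a·d/n = 169·276/629 = 74.1558; b·c/n = 117·67/629 = 12.4626
Stratum 2 (2015–2019): n = 3687; a·d/n = 1751·687/3687 = 326.2644; b·c/n = 543·706/3687 = 103.9756
OR_MH = (74.1558 + 326.2644) / (12.4626 + 103.9756) = 400.4202 / 116.4382 = 3.43891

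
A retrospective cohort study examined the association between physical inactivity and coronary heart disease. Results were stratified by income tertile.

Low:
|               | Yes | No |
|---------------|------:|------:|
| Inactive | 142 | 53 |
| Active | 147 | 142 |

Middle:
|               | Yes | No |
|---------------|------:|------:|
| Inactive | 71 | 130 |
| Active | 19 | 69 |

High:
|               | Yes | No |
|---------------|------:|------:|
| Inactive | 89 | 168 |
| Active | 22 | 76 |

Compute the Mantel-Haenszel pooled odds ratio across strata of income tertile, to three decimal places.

2.216

OR_MH = Σ(aᵢdᵢ/nᵢ) / Σ(bᵢcᵢ/nᵢ), where nᵢ is the stratum total.
Stratum 1 (Low): n = 484; a·d/n = 142·142/484 = 41.6612; b·c/n = 53·147/484 = 16.0971
Stratum 2 (Middle): n = 289; a·d/n = 71·69/289 = 16.9516; b·c/n = 130·19/289 = 8.5467
Stratum 3 (High): n = 355; a·d/n = 89·76/355 = 19.0535; b·c/n = 168·22/355 = 10.4113
OR_MH = (41.6612 + 16.9516 + 19.0535) / (16.0971 + 8.5467 + 10.4113) = 77.6662 / 35.0551 = 2.21555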